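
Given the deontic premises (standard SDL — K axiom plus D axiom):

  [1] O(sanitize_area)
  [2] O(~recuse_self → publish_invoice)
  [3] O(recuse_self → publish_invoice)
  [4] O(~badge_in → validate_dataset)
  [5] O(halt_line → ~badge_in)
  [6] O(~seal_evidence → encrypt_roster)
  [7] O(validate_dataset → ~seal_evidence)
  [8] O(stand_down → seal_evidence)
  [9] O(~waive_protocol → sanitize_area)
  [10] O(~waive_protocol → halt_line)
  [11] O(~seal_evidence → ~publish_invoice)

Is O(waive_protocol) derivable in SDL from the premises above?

Yes

Premises 2 and 3 cover both cases: O(~recuse_self → publish_invoice) and O(recuse_self → publish_invoice). Since ~recuse_self ∨ recuse_self is a tautology, O(publish_invoice) follows.
The contrapositive of premise 11 (O(~seal_evidence → ~publish_invoice)) is O(publish_invoice → seal_evidence), and O(publish_invoice) is already established, so O(seal_evidence).
Premise 7 is O(validate_dataset → ~seal_evidence); contrapositively O(seal_evidence → ~validate_dataset). Since O(seal_evidence) holds, K gives O(~validate_dataset).
Premise 4, O(~badge_in → validate_dataset), contraposes to O(~validate_dataset → badge_in); with O(~validate_dataset) we get O(badge_in).
The contrapositive of premise 5 (O(halt_line → ~badge_in)) is O(badge_in → ~halt_line), and O(badge_in) is already established, so O(~halt_line).
Premise 10, O(~waive_protocol → halt_line), contraposes to O(~halt_line → waive_protocol); with O(~halt_line) we get O(waive_protocol).
Premises 1, 6, 8, 9 do not contribute to this derivation.
So O(waive_protocol) follows.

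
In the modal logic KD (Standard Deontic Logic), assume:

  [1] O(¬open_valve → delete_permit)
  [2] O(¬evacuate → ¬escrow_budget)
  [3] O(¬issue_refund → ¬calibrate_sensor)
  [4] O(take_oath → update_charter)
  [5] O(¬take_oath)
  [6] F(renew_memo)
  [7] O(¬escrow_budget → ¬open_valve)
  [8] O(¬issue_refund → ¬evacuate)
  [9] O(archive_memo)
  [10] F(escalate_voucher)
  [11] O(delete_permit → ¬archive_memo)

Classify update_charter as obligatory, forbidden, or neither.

Premise 4 is O(take_oath → update_charter), but O(take_oath) is not derivable from the premises, so it does not yield O(update_charter).
No premise or chain of K-axiom applications forces O(update_charter), and none forces O(¬update_charter). So update_charter is neither obligatory nor forbidden under these norms.

Neither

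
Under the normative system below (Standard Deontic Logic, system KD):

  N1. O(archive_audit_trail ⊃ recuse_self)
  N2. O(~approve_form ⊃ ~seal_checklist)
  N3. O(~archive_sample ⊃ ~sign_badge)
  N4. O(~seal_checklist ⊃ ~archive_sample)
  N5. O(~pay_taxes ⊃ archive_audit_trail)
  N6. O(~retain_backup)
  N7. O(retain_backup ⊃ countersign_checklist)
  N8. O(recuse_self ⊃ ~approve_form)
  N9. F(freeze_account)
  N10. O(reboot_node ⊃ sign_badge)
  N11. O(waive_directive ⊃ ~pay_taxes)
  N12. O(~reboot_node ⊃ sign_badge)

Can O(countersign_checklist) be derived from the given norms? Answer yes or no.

Premise 7 is O(retain_backup ⊃ countersign_checklist), but O(retain_backup) is not derivable from the premises, so it does not yield O(countersign_checklist).
No other premise forces O(countersign_checklist). An ideal world satisfying every premise can still have countersign_checklist false, so O(countersign_checklist) is not derivable.

No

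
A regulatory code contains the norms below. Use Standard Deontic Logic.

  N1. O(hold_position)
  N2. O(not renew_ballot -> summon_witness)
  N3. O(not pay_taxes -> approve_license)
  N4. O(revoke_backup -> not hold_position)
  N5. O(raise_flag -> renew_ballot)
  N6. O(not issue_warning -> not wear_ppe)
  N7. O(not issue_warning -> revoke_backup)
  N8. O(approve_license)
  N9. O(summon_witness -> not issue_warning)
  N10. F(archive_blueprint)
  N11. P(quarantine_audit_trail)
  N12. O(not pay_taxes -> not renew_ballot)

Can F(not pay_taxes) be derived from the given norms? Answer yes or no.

Premise 1 states O(hold_position) outright.
The contrapositive of premise 4 (O(revoke_backup -> not hold_position)) is O(hold_position -> not revoke_backup), and O(hold_position) is already established, so O(not revoke_backup).
The contrapositive of premise 7 (O(not issue_warning -> revoke_backup)) is O(not revoke_backup -> issue_warning), and O(not revoke_backup) is already established, so O(issue_warning).
Premise 9 is O(summon_witness -> not issue_warning); contrapositively O(issue_warning -> not summon_witness). Since O(issue_warning) holds, K gives O(not summon_witness).
Premise 2, O(not renew_ballot -> summon_witness), contraposes to O(not summon_witness -> renew_ballot); with O(not summon_witness) we get O(renew_ballot).
Premise 12, O(not pay_taxes -> not renew_ballot), contraposes to O(renew_ballot -> pay_taxes); with O(renew_ballot) we get O(pay_taxes).
Premises 3, 5, 6, 8, 10, 11 do not contribute to this derivation.
So O(pay_taxes) holds, i.e. F(not pay_taxes). The claim follows.

Yes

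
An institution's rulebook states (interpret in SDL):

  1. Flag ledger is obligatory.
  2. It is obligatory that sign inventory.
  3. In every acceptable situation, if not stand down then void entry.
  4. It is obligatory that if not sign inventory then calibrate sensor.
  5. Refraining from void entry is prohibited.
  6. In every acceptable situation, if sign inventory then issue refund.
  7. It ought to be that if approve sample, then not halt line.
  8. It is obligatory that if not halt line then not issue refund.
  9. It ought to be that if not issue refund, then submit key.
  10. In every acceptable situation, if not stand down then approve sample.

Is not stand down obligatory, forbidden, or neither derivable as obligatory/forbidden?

From premise 2 we have O(sign_inventory).
With premise 6, O(sign_inventory → issue_refund), the K-axiom yields O(issue_refund).
The contrapositive of premise 8 (O(¬halt_line → ¬issue_refund)) is O(issue_refund → halt_line), and O(issue_refund) is already established, so O(halt_line).
Premise 7, O(approve_sample → ¬halt_line), contraposes to O(halt_line → ¬approve_sample); with O(halt_line) we get O(¬approve_sample).
Premise 10 is O(¬stand_down → approve_sample); contrapositively O(¬approve_sample → stand_down). Since O(¬approve_sample) holds, K gives O(stand_down).
Premises 1, 3, 4, 5, 9 do not contribute to this derivation.
Thus O(stand_down), which is F(¬stand_down): ¬stand_down is forbidden.

Forbidden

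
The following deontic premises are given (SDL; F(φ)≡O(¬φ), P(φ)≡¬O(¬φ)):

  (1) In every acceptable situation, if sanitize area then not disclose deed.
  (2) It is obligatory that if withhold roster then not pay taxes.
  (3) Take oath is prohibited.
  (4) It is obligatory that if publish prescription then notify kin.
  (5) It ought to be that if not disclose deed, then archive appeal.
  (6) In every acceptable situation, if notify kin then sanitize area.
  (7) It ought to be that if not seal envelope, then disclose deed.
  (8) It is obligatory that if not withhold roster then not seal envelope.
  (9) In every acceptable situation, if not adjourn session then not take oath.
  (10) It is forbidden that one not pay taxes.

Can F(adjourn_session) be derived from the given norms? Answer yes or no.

Premise 9 is O(¬adjourn_session → ¬take_oath); even if O(¬take_oath) held, inferring O(¬adjourn_session) would be affirming the consequent — invalid.
No other premise forces O(¬adjourn_session). An ideal world satisfying every premise can still have adjourn_session true, so F(adjourn_session) is not derivable.

No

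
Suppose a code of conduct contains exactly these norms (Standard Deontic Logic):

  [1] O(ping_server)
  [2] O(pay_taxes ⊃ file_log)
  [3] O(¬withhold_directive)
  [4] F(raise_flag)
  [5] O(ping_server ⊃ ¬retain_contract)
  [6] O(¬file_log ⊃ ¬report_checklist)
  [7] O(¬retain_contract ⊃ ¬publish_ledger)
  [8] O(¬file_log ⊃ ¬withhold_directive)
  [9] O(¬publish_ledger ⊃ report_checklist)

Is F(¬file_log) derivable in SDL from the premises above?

Premise 1 states O(ping_server) outright.
Applying K to premise 5 (O(ping_server ⊃ ¬retain_contract)) and O(ping_server) yields O(¬retain_contract).
With premise 7, O(¬retain_contract ⊃ ¬publish_ledger), the K-axiom yields O(¬publish_ledger).
With premise 9, O(¬publish_ledger ⊃ report_checklist), the K-axiom yields O(report_checklist).
Premise 6, O(¬file_log ⊃ ¬report_checklist), contraposes to O(report_checklist ⊃ file_log); with O(report_checklist) we get O(file_log).
Premises 2, 3, 4, 8 do not contribute to this derivation.
So O(file_log) holds, i.e. F(¬file_log). The claim follows.

Yes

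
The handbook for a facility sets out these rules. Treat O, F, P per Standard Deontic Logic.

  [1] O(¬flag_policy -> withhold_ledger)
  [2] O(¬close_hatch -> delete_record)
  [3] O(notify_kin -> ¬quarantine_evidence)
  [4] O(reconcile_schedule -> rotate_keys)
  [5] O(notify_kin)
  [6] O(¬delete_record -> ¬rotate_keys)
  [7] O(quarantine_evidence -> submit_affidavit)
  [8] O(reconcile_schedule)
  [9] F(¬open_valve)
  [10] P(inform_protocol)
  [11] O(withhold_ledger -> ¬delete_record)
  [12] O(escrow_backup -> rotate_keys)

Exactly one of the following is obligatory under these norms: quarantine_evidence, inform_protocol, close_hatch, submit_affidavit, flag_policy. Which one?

flag_policy

Premise 8 gives O(reconcile_schedule).
From O(reconcile_schedule) and premise 4, O(reconcile_schedule -> rotate_keys), we obtain O(rotate_keys).
Premise 6, O(¬delete_record -> ¬rotate_keys), contraposes to O(rotate_keys -> delete_record); with O(rotate_keys) we get O(delete_record).
Premise 11, O(withhold_ledger -> ¬delete_record), contraposes to O(delete_record -> ¬withhold_ledger); with O(delete_record) we get O(¬withhold_ledger).
The contrapositive of premise 1 (O(¬flag_policy -> withhold_ledger)) is O(¬withhold_ledger -> flag_policy), and O(¬withhold_ledger) is already established, so O(flag_policy).
So O(flag_policy) holds — flag_policy is obligatory. None of the other listed options is made obligatory by any chain of premises.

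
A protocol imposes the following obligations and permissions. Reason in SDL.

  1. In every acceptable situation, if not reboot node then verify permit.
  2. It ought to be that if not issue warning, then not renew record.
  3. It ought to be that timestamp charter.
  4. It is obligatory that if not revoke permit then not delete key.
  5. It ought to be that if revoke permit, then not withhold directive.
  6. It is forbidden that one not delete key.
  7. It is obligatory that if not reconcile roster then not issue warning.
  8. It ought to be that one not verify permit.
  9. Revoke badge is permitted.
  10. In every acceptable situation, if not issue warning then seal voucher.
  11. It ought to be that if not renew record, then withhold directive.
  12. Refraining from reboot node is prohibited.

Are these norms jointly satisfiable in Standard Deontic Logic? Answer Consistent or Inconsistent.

Consistent

Premise 1 is O(¬reboot_node → verify_permit), but O(¬reboot_node) is not derivable from the premises, so it does not yield O(verify_permit).
So O(verify_permit) is not derivable, and the apparent clash with O(¬verify_permit) does not arise.
A world satisfying every obligation exists (e.g. delete_key=true, issue_warning=true, reboot_node=true, reconcile_roster=true, renew_record=true, revoke_badge=false, revoke_permit=true, seal_voucher=false, timestamp_charter=true, verify_permit=false, withhold_directive=false); no atom is both obligatory and forbidden, so the set is consistent.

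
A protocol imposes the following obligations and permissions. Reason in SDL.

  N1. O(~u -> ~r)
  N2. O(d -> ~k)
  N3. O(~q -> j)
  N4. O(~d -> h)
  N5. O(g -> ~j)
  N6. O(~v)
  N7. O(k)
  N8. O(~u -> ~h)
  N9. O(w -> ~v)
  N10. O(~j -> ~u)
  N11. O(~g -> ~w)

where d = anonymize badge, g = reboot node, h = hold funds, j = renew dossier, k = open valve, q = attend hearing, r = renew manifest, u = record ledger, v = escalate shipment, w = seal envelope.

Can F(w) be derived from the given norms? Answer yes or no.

Yes

From premise 7 we have O(k).
The contrapositive of premise 2 (O(d -> ~k)) is O(k -> ~d), and O(k) is already established, so O(~d).
Premise 4 is O(~d -> h); since O(~d), deontic closure gives O(h).
The contrapositive of premise 8 (O(~u -> ~h)) is O(h -> u), and O(h) is already established, so O(u).
Premise 10, O(~j -> ~u), contraposes to O(u -> j); with O(u) we get O(j).
Premise 5, O(g -> ~j), contraposes to O(j -> ~g); with O(j) we get O(~g).
Premise 11 is O(~g -> ~w); since O(~g), deontic closure gives O(~w).
Premises 1, 3, 6, 9 do not contribute to this derivation.
So O(~w) holds, i.e. F(w). The claim follows.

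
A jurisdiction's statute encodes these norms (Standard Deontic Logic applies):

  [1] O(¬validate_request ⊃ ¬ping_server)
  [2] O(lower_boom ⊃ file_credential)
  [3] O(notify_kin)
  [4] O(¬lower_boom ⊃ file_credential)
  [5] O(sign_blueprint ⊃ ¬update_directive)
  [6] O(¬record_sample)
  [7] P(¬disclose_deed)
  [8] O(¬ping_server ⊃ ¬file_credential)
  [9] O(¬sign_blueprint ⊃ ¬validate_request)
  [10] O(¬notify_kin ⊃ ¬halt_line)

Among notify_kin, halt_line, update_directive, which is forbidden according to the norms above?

update_directive

Premises 4 and 2 are O(¬lower_boom ⊃ file_credential) and O(lower_boom ⊃ file_credential); every ideal world satisfies ¬lower_boom or lower_boom, so in either case file_credential holds — hence O(file_credential).
Premise 8 is O(¬ping_server ⊃ ¬file_credential); contrapositively O(file_credential ⊃ ping_server). Since O(file_credential) holds, K gives O(ping_server).
Premise 1, O(¬validate_request ⊃ ¬ping_server), contraposes to O(ping_server ⊃ validate_request); with O(ping_server) we get O(validate_request).
The contrapositive of premise 9 (O(¬sign_blueprint ⊃ ¬validate_request)) is O(validate_request ⊃ sign_blueprint), and O(validate_request) is already established, so O(sign_blueprint).
With premise 5, O(sign_blueprint ⊃ ¬update_directive), the K-axiom yields O(¬update_directive).
So O(¬update_directive) holds, i.e. update_directive is forbidden. None of the other listed options is forbidden under the premises.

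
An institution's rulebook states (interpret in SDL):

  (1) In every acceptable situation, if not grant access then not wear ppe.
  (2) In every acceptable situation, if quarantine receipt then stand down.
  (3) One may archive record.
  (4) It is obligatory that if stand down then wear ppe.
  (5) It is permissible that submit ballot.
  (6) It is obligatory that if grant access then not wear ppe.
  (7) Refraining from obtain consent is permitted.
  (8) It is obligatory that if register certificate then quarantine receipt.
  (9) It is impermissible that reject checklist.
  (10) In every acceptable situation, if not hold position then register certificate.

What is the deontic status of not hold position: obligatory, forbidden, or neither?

Premises 6 and 1 are O(grant_access → ¬wear_ppe) and O(¬grant_access → ¬wear_ppe); every ideal world satisfies grant_access or ¬grant_access, so in either case ¬wear_ppe holds — hence O(¬wear_ppe).
Premise 4, O(stand_down → wear_ppe), contraposes to O(¬wear_ppe → ¬stand_down); with O(¬wear_ppe) we get O(¬stand_down).
Premise 2, O(quarantine_receipt → stand_down), contraposes to O(¬stand_down → ¬quarantine_receipt); with O(¬stand_down) we get O(¬quarantine_receipt).
Premise 8, O(register_certificate → quarantine_receipt), contraposes to O(¬quarantine_receipt → ¬register_certificate); with O(¬quarantine_receipt) we get O(¬register_certificate).
Premise 10, O(¬hold_position → register_certificate), contraposes to O(¬register_certificate → hold_position); with O(¬register_certificate) we get O(hold_position).
Premises 3, 5, 7, 9 do not contribute to this derivation.
Thus O(hold_position), which is F(¬hold_position): ¬hold_position is forbidden.

Forbidden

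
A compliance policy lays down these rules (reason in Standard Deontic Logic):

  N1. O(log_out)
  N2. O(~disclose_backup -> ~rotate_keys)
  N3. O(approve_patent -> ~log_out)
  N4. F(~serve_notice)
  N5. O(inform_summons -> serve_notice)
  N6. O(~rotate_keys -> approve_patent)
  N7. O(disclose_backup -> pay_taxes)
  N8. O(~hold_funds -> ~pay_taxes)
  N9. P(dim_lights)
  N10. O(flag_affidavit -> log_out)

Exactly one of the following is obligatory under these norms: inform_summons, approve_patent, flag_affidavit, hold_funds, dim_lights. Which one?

From premise 1 we have O(log_out).
The contrapositive of premise 3 (O(approve_patent -> ~log_out)) is O(log_out -> ~approve_patent), and O(log_out) is already established, so O(~approve_patent).
Premise 6, O(~rotate_keys -> approve_patent), contraposes to O(~approve_patent -> rotate_keys); with O(~approve_patent) we get O(rotate_keys).
The contrapositive of premise 2 (O(~disclose_backup -> ~rotate_keys)) is O(rotate_keys -> disclose_backup), and O(rotate_keys) is already established, so O(disclose_backup).
Premise 7 is O(disclose_backup -> pay_taxes); since O(disclose_backup), deontic closure gives O(pay_taxes).
Premise 8 is O(~hold_funds -> ~pay_taxes); contrapositively O(pay_taxes -> hold_funds). Since O(pay_taxes) holds, K gives O(hold_funds).
So O(hold_funds) holds — hold_funds is obligatory. None of the other listed options is made obligatory by any chain of premises.

hold_funds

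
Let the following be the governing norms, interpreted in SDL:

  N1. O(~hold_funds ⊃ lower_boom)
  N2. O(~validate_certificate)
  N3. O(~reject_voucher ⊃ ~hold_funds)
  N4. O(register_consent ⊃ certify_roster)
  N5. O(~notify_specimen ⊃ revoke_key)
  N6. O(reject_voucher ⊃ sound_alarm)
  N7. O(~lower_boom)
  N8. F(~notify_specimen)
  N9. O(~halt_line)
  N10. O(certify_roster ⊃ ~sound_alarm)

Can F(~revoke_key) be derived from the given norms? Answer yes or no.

No

Premise 5 is O(~notify_specimen ⊃ revoke_key), but O(~notify_specimen) is not derivable from the premises, so it does not yield O(revoke_key).
No other premise forces O(revoke_key). An ideal world satisfying every premise can still have ~revoke_key true, so F(~revoke_key) is not derivable.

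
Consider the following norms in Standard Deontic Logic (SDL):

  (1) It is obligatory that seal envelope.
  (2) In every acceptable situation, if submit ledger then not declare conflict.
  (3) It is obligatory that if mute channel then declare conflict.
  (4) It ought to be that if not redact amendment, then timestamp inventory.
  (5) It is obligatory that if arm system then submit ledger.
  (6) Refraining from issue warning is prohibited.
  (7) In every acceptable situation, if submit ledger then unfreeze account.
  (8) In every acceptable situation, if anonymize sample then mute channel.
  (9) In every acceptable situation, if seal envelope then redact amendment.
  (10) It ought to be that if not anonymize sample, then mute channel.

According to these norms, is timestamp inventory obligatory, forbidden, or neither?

Neither

Premise 4 is O(¬redact_amendment → timestamp_inventory), but O(¬redact_amendment) is not derivable from the premises, so it does not yield O(timestamp_inventory).
No premise or chain of K-axiom applications forces O(timestamp_inventory), and none forces O(¬timestamp_inventory). So timestamp_inventory is neither obligatory nor forbidden under these norms.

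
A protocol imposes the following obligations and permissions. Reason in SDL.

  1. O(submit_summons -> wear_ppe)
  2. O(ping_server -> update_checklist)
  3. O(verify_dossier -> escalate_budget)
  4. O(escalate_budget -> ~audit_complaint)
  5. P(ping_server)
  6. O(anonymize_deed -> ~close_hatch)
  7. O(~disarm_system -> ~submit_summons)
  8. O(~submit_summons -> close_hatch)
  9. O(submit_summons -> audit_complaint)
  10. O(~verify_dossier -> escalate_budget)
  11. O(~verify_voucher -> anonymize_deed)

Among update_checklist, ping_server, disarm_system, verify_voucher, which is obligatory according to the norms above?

verify_voucher

By case analysis on verify_dossier: premise 3 gives O(verify_dossier -> escalate_budget) and premise 10 gives O(~verify_dossier -> escalate_budget), so O(escalate_budget) either way.
Premise 4 is O(escalate_budget -> ~audit_complaint); since O(escalate_budget), deontic closure gives O(~audit_complaint).
Premise 9 is O(submit_summons -> audit_complaint); contrapositively O(~audit_complaint -> ~submit_summons). Since O(~audit_complaint) holds, K gives O(~submit_summons).
From O(~submit_summons) and premise 8, O(~submit_summons -> close_hatch), we obtain O(close_hatch).
The contrapositive of premise 6 (O(anonymize_deed -> ~close_hatch)) is O(close_hatch -> ~anonymize_deed), and O(close_hatch) is already established, so O(~anonymize_deed).
Premise 11 is O(~verify_voucher -> anonymize_deed); contrapositively O(~anonymize_deed -> verify_voucher). Since O(~anonymize_deed) holds, K gives O(verify_voucher).
So O(verify_voucher) holds — verify_voucher is obligatory. None of the other listed options is made obligatory by any chain of premises.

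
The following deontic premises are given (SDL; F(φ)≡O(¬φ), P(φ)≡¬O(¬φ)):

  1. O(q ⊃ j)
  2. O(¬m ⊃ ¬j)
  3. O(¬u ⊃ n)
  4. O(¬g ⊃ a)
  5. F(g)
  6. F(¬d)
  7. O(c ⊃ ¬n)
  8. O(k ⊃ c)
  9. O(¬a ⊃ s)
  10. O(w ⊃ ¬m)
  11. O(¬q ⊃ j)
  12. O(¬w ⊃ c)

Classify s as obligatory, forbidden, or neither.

Premise 9 is O(¬a ⊃ s), but O(¬a) is not derivable from the premises, so it does not yield O(s).
No premise or chain of K-axiom applications forces O(s), and none forces O(¬s). So s is neither obligatory nor forbidden under these norms.

Neither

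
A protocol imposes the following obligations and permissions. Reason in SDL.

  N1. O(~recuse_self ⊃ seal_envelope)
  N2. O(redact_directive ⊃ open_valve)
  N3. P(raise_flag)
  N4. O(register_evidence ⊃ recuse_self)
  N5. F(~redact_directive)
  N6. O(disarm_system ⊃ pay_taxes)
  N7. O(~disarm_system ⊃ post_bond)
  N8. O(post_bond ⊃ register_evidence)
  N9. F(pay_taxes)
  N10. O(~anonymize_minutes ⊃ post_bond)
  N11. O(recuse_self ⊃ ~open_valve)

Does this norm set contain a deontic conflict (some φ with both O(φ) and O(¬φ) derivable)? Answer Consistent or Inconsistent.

Inconsistent

Premise 9 is F(pay_taxes), i.e. O(~pay_taxes).
Premise 6, O(disarm_system ⊃ pay_taxes), contraposes to O(~pay_taxes ⊃ ~disarm_system); with O(~pay_taxes) we get O(~disarm_system).
From O(~disarm_system) and premise 7, O(~disarm_system ⊃ post_bond), we obtain O(post_bond).
With premise 8, O(post_bond ⊃ register_evidence), the K-axiom yields O(register_evidence).
Premise 4 is O(register_evidence ⊃ recuse_self); since O(register_evidence), deontic closure gives O(recuse_self).
From O(recuse_self) and premise 11, O(recuse_self ⊃ ~open_valve), we obtain O(~open_valve).
Premise 2, O(redact_directive ⊃ open_valve), contraposes to O(~open_valve ⊃ ~redact_directive); with O(~open_valve) we get O(~redact_directive).
But premise 5, F(~redact_directive), means O(redact_directive).
We now have both O(~redact_directive) and O(redact_directive) — redact_directive is simultaneously obligatory and forbidden, violating the D-axiom.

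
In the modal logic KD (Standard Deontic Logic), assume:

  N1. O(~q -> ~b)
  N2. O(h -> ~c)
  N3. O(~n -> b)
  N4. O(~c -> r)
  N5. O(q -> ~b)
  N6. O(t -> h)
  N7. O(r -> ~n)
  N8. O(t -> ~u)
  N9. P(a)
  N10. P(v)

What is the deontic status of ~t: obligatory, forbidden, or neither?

Obligatory

Premises 1 and 5 are O(~q -> ~b) and O(q -> ~b); every ideal world satisfies ~q or q, so in either case ~b holds — hence O(~b).
Premise 3, O(~n -> b), contraposes to O(~b -> n); with O(~b) we get O(n).
The contrapositive of premise 7 (O(r -> ~n)) is O(n -> ~r), and O(n) is already established, so O(~r).
Premise 4 is O(~c -> r); contrapositively O(~r -> c). Since O(~r) holds, K gives O(c).
The contrapositive of premise 2 (O(h -> ~c)) is O(c -> ~h), and O(c) is already established, so O(~h).
Premise 6 is O(t -> h); contrapositively O(~h -> ~t). Since O(~h) holds, K gives O(~t).
Premises 8, 9, 10 do not contribute to this derivation.
Hence ~t is obligatory.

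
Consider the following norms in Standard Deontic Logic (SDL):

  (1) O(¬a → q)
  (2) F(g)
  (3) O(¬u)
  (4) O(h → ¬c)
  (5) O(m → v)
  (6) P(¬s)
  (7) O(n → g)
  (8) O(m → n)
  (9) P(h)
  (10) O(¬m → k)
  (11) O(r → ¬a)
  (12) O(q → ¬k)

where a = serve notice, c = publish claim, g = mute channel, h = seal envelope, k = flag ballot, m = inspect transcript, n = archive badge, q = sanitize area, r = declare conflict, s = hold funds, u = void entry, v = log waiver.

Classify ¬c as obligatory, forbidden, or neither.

Premise 4 is O(h → ¬c), but O(h) is not derivable from the premises (the permission P(h) asserts only ¬O(¬h), not O(h)), so it does not yield O(¬c).
No premise or chain of K-axiom applications forces O(¬c), and none forces O(c). So ¬c is neither obligatory nor forbidden under these norms.

Neither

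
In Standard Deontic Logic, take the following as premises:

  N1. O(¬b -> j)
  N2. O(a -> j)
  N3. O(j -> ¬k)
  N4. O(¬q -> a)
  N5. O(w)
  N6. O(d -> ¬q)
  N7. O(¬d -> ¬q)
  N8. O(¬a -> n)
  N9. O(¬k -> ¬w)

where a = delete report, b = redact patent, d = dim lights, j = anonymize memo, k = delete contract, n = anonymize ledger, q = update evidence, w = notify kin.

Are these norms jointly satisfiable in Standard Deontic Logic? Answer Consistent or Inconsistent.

By case analysis on ¬d: premise 7 gives O(¬d -> ¬q) and premise 6 gives O(d -> ¬q), so O(¬q) either way.
Premise 4 is O(¬q -> a); since O(¬q), deontic closure gives O(a).
With premise 2, O(a -> j), the K-axiom yields O(j).
Applying K to premise 3 (O(j -> ¬k)) and O(j) yields O(¬k).
With premise 9, O(¬k -> ¬w), the K-axiom yields O(¬w).
But premise 5 directly asserts O(w).
We now have both O(¬w) and O(w) — w is simultaneously obligatory and forbidden, violating the D-axiom.

Inconsistent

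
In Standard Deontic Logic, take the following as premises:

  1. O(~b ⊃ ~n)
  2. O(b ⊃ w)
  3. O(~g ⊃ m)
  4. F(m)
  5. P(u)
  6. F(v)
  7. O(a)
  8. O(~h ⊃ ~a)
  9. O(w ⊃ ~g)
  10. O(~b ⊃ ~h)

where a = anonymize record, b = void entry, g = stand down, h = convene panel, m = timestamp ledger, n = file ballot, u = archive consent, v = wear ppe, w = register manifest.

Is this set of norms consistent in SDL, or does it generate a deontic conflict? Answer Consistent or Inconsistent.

From premise 7 we have O(a).
Premise 8, O(~h ⊃ ~a), contraposes to O(a ⊃ h); with O(a) we get O(h).
Premise 10 is O(~b ⊃ ~h); contrapositively O(h ⊃ b). Since O(h) holds, K gives O(b).
From O(b) and premise 2, O(b ⊃ w), we obtain O(w).
Applying K to premise 9 (O(w ⊃ ~g)) and O(w) yields O(~g).
With premise 3, O(~g ⊃ m), the K-axiom yields O(m).
However, F(m) at premise 4 amounts to O(~m).
We now have both O(m) and O(~m) — m is simultaneously obligatory and forbidden, violating the D-axiom.

Inconsistent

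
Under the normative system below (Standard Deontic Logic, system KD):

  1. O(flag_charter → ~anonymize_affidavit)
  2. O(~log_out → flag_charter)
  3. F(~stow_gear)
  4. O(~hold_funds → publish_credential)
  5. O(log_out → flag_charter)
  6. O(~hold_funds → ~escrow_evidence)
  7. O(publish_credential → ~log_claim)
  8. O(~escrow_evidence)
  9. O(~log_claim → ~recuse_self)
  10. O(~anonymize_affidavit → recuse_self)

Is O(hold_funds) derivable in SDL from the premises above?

By case analysis on ~log_out: premise 2 gives O(~log_out → flag_charter) and premise 5 gives O(log_out → flag_charter), so O(flag_charter) either way.
From O(flag_charter) and premise 1, O(flag_charter → ~anonymize_affidavit), we obtain O(~anonymize_affidavit).
From O(~anonymize_affidavit) and premise 10, O(~anonymize_affidavit → recuse_self), we obtain O(recuse_self).
The contrapositive of premise 9 (O(~log_claim → ~recuse_self)) is O(recuse_self → log_claim), and O(recuse_self) is already established, so O(log_claim).
Premise 7 is O(publish_credential → ~log_claim); contrapositively O(log_claim → ~publish_credential). Since O(log_claim) holds, K gives O(~publish_credential).
Premise 4 is O(~hold_funds → publish_credential); contrapositively O(~publish_credential → hold_funds). Since O(~publish_credential) holds, K gives O(hold_funds).
Premises 3, 6, 8 do not contribute to this derivation.
So O(hold_funds) follows.

Yes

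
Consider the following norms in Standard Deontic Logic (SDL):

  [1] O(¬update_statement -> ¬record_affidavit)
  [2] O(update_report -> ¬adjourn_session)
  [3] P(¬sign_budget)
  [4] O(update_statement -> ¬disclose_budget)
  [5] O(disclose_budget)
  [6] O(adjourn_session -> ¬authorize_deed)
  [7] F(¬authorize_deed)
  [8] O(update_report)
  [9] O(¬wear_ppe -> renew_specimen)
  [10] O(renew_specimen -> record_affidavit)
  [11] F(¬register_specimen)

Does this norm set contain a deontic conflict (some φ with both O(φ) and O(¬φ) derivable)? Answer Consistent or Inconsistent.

Consistent

Premise 6 is O(adjourn_session -> ¬authorize_deed), but O(adjourn_session) is not derivable from the premises, so it does not yield O(¬authorize_deed).
So O(¬authorize_deed) is not derivable, and the apparent clash with O(authorize_deed) does not arise.
A world satisfying every obligation exists (e.g. adjourn_session=false, authorize_deed=true, disclose_budget=true, record_affidavit=false, register_specimen=true, renew_specimen=false, sign_budget=false, update_report=true, update_statement=false, wear_ppe=true); no atom is both obligatory and forbidden, so the set is consistent.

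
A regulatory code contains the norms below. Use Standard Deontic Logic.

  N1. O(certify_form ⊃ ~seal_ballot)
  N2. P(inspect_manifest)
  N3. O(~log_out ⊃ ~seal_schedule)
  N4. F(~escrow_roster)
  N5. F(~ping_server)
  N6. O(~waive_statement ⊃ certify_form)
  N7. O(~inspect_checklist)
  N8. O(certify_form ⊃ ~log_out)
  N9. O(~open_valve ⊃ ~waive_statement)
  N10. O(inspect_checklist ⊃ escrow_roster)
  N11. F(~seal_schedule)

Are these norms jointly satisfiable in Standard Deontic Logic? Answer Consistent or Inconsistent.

Consistent

Premise 10 is O(inspect_checklist ⊃ escrow_roster); even if O(escrow_roster) held, inferring O(inspect_checklist) would be affirming the consequent — invalid.
So O(inspect_checklist) is not derivable, and the apparent clash with O(~inspect_checklist) does not arise.
A world satisfying every obligation exists (e.g. certify_form=false, escrow_roster=true, inspect_checklist=false, inspect_manifest=false, log_out=true, open_valve=true, ping_server=true, seal_ballot=false, seal_schedule=true, waive_statement=true); no atom is both obligatory and forbidden, so the set is consistent.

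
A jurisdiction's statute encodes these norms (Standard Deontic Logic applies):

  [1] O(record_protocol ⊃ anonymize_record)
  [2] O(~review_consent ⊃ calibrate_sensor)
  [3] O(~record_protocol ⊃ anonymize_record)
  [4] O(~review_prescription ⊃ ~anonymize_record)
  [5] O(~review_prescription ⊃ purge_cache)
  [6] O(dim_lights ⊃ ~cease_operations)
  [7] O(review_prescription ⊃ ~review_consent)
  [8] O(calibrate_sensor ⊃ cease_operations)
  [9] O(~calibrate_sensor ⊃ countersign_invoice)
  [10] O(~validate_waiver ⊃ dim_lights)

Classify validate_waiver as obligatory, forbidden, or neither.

Premises 1 and 3 cover both cases: O(record_protocol ⊃ anonymize_record) and O(~record_protocol ⊃ anonymize_record). Since record_protocol ∨ ~record_protocol is a tautology, O(anonymize_record) follows.
Premise 4, O(~review_prescription ⊃ ~anonymize_record), contraposes to O(anonymize_record ⊃ review_prescription); with O(anonymize_record) we get O(review_prescription).
From O(review_prescription) and premise 7, O(review_prescription ⊃ ~review_consent), we obtain O(~review_consent).
Applying K to premise 2 (O(~review_consent ⊃ calibrate_sensor)) and O(~review_consent) yields O(calibrate_sensor).
From O(calibrate_sensor) and premise 8, O(calibrate_sensor ⊃ cease_operations), we obtain O(cease_operations).
The contrapositive of premise 6 (O(dim_lights ⊃ ~cease_operations)) is O(cease_operations ⊃ ~dim_lights), and O(cease_operations) is already established, so O(~dim_lights).
The contrapositive of premise 10 (O(~validate_waiver ⊃ dim_lights)) is O(~dim_lights ⊃ validate_waiver), and O(~dim_lights) is already established, so O(validate_waiver).
Premises 5, 9 do not contribute to this derivation.
Hence validate_waiver is obligatory.

Obligatory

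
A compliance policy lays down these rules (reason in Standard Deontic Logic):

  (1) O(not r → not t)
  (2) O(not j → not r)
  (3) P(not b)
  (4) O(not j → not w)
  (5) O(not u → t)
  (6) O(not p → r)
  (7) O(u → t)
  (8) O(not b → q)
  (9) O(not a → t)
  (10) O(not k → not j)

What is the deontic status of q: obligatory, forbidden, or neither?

Neither

Premise 8 is O(not b → q), but O(not b) is not derivable from the premises (the permission P(not b) asserts only not O(b), not O(not b)), so it does not yield O(q).
No premise or chain of K-axiom applications forces O(q), and none forces O(not q). So q is neither obligatory nor forbidden under these norms.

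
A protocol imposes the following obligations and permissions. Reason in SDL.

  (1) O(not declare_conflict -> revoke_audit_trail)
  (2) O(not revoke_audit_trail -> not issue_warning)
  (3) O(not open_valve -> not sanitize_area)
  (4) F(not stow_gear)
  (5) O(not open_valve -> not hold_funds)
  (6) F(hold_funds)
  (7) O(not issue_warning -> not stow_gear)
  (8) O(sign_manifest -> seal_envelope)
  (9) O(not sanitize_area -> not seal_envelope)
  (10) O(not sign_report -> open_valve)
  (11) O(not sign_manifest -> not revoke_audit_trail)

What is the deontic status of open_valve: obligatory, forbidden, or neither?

Premise 4 is F(not stow_gear), i.e. O(stow_gear).
Premise 7, O(not issue_warning -> not stow_gear), contraposes to O(stow_gear -> issue_warning); with O(stow_gear) we get O(issue_warning).
Premise 2 is O(not revoke_audit_trail -> not issue_warning); contrapositively O(issue_warning -> revoke_audit_trail). Since O(issue_warning) holds, K gives O(revoke_audit_trail).
Premise 11, O(not sign_manifest -> not revoke_audit_trail), contraposes to O(revoke_audit_trail -> sign_manifest); with O(revoke_audit_trail) we get O(sign_manifest).
With premise 8, O(sign_manifest -> seal_envelope), the K-axiom yields O(seal_envelope).
Premise 9, O(not sanitize_area -> not seal_envelope), contraposes to O(seal_envelope -> sanitize_area); with O(seal_envelope) we get O(sanitize_area).
Premise 3, O(not open_valve -> not sanitize_area), contraposes to O(sanitize_area -> open_valve); with O(sanitize_area) we get O(open_valve).
Premises 1, 5, 6, 10 do not contribute to this derivation.
Hence open_valve is obligatory.

Obligatory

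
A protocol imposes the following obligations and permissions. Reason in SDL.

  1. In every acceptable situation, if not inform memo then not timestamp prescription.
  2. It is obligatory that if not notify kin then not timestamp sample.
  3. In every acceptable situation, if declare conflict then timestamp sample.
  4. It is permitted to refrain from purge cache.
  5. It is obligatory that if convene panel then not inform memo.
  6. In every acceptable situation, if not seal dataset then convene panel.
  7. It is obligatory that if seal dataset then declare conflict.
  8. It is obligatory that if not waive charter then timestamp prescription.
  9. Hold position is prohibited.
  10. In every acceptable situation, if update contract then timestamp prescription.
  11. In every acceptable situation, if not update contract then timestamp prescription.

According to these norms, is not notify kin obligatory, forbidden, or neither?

Forbidden

Premises 10 and 11 cover both cases: O(update_contract → timestamp_prescription) and O(¬update_contract → timestamp_prescription). Since update_contract ∨ ¬update_contract is a tautology, O(timestamp_prescription) follows.
The contrapositive of premise 1 (O(¬inform_memo → ¬timestamp_prescription)) is O(timestamp_prescription → inform_memo), and O(timestamp_prescription) is already established, so O(inform_memo).
Premise 5, O(convene_panel → ¬inform_memo), contraposes to O(inform_memo → ¬convene_panel); with O(inform_memo) we get O(¬convene_panel).
The contrapositive of premise 6 (O(¬seal_dataset → convene_panel)) is O(¬convene_panel → seal_dataset), and O(¬convene_panel) is already established, so O(seal_dataset).
Premise 7 is O(seal_dataset → declare_conflict); since O(seal_dataset), deontic closure gives O(declare_conflict).
With premise 3, O(declare_conflict → timestamp_sample), the K-axiom yields O(timestamp_sample).
Premise 2 is O(¬notify_kin → ¬timestamp_sample); contrapositively O(timestamp_sample → notify_kin). Since O(timestamp_sample) holds, K gives O(notify_kin).
Premises 4, 8, 9 do not contribute to this derivation.
Thus O(notify_kin), which is F(¬notify_kin): ¬notify_kin is forbidden.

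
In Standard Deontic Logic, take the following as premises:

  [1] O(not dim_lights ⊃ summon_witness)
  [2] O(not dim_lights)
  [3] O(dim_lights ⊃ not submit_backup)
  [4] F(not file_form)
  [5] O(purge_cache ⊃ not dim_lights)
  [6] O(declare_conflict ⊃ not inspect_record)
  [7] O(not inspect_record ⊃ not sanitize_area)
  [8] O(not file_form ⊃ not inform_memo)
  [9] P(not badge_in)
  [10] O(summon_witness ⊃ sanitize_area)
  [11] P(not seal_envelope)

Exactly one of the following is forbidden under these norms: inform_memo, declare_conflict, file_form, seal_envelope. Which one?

declare_conflict

From premise 2 we have O(not dim_lights).
Premise 1 is O(not dim_lights ⊃ summon_witness); since O(not dim_lights), deontic closure gives O(summon_witness).
With premise 10, O(summon_witness ⊃ sanitize_area), the K-axiom yields O(sanitize_area).
Premise 7, O(not inspect_record ⊃ not sanitize_area), contraposes to O(sanitize_area ⊃ inspect_record); with O(sanitize_area) we get O(inspect_record).
Premise 6 is O(declare_conflict ⊃ not inspect_record); contrapositively O(inspect_record ⊃ not declare_conflict). Since O(inspect_record) holds, K gives O(not declare_conflict).
So O(not declare_conflict) holds, i.e. declare_conflict is forbidden. None of the other listed options is forbidden under the premises.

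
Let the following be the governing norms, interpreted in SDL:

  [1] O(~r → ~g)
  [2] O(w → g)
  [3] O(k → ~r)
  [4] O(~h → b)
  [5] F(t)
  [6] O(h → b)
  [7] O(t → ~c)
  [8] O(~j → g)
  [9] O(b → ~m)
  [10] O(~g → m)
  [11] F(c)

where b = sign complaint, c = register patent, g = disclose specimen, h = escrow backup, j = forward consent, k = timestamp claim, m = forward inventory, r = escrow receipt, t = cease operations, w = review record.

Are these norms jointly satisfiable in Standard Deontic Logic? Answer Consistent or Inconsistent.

Consistent

Premise 7 is O(t → ~c); even if O(~c) held, inferring O(t) would be affirming the consequent — invalid.
So O(t) is not derivable, and the apparent clash with O(~t) does not arise.
A world satisfying every obligation exists (e.g. b=true, c=false, g=true, h=false, j=false, k=false, m=false, r=true, t=false, w=false); no atom is both obligatory and forbidden, so the set is consistent.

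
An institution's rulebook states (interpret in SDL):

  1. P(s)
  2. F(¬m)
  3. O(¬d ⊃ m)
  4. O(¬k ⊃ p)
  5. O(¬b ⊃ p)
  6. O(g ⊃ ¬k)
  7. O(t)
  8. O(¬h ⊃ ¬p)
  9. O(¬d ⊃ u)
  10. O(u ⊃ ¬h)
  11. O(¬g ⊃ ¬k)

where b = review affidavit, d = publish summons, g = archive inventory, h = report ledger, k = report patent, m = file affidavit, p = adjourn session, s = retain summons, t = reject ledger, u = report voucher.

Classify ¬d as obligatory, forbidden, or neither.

Premises 6 and 11 cover both cases: O(g ⊃ ¬k) and O(¬g ⊃ ¬k). Since g ∨ ¬g is a tautology, O(¬k) follows.
From O(¬k) and premise 4, O(¬k ⊃ p), we obtain O(p).
The contrapositive of premise 8 (O(¬h ⊃ ¬p)) is O(p ⊃ h), and O(p) is already established, so O(h).
Premise 10, O(u ⊃ ¬h), contraposes to O(h ⊃ ¬u); with O(h) we get O(¬u).
Premise 9, O(¬d ⊃ u), contraposes to O(¬u ⊃ d); with O(¬u) we get O(d).
Premises 1, 2, 3, 5, 7 do not contribute to this derivation.
Thus O(d), which is F(¬d): ¬d is forbidden.

Forbidden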